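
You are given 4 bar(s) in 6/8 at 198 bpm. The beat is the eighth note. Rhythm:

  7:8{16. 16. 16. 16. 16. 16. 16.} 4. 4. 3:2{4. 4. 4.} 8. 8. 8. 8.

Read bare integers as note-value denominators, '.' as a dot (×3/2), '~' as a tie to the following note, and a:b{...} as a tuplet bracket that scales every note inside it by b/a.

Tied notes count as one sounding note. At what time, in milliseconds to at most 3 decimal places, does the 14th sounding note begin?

1. 0.0ms @ 0 + 259.74ms (6/7)
2. 259.74ms @ 6/7 + 259.74ms (6/7)
3. 519.481ms @ 12/7 + 259.74ms (6/7)
4. 779.221ms @ 18/7 + 259.74ms (6/7)
5. 1038.961ms @ 24/7 + 259.74ms (6/7)
6. 1298.701ms @ 30/7 + 259.74ms (6/7)
7. 1558.442ms @ 36/7 + 259.74ms (6/7)
8. 1818.182ms @ 6 + 909.091ms (3)
9. 2727.273ms @ 9 + 909.091ms (3)
10. 3636.364ms @ 12 + 606.061ms (2)
11. 4242.424ms @ 14 + 606.061ms (2)
12. 4848.485ms @ 16 + 606.061ms (2)
13. 5454.545ms @ 18 + 454.545ms (3/2)
14. 5909.091ms @ 39/2 + 454.545ms (3/2)
15. 6363.636ms @ 21 + 454.545ms (3/2)
16. 6818.182ms @ 45/2 + 454.545ms (3/2)

note 14 onset = 39/2b = 5909.091ms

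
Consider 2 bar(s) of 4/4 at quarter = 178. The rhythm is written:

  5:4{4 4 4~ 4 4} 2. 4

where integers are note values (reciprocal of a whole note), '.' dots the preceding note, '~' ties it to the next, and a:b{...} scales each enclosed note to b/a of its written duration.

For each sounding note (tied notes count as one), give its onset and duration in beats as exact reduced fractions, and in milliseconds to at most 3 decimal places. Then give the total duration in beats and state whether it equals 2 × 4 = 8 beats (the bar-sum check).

1) 0.0ms=0b +269.663ms=4/5b
2) 269.663ms=4/5b +269.663ms=4/5b
3) 539.326ms=8/5b +539.326ms=8/5b
4) 1078.652ms=16/5b +269.663ms=4/5b
5) 1348.315ms=4b +1011.236ms=3b
6) 2359.551ms=7b +337.079ms=1b
Σ=8b of 8 (178bpm 4/4) — PASS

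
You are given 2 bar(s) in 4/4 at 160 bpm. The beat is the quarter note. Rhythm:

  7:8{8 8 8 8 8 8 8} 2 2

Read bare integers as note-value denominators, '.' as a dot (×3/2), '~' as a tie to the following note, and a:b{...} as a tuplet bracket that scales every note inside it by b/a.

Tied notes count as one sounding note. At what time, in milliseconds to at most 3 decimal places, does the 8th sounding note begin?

1. 0.0ms @ 0 + 214.286ms (4/7)
2. 214.286ms @ 4/7 + 214.286ms (4/7)
3. 428.571ms @ 8/7 + 214.286ms (4/7)
4. 642.857ms @ 12/7 + 214.286ms (4/7)
5. 857.143ms @ 16/7 + 214.286ms (4/7)
6. 1071.429ms @ 20/7 + 214.286ms (4/7)
7. 1285.714ms @ 24/7 + 214.286ms (4/7)
8. 1500.0ms @ 4 + 750.0ms (2)
9. 2250.0ms @ 6 + 750.0ms (2)

note 8 onset = 4b = 1500.0ms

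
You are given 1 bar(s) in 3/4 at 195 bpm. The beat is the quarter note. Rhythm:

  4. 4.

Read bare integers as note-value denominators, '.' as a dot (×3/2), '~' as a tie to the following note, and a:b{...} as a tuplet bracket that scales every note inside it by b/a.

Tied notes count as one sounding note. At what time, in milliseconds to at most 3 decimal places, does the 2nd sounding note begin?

1. 0.0ms @ 0 + 461.538ms (3/2)
2. 461.538ms @ 3/2 + 461.538ms (3/2)

note 2 onset = 3/2b = 461.538ms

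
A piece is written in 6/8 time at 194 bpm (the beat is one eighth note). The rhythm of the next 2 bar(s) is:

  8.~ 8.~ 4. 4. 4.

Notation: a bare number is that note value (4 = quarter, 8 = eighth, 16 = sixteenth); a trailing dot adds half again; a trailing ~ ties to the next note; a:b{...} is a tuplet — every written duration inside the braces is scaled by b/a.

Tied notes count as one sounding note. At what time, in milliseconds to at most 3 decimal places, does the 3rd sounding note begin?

note 3 onset = 9b = 2783.505ms

1. 0.0ms @ 0 + 1855.67ms (6)
2. 1855.67ms @ 6 + 927.835ms (3)
3. 2783.505ms @ 9 + 927.835ms (3)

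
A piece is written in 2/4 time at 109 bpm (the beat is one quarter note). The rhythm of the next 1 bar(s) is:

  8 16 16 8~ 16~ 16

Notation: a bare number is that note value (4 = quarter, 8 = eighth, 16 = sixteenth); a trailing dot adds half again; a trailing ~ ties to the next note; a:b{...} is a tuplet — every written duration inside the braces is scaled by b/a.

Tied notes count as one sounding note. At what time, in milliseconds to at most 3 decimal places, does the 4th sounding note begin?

1. 0.0ms @ 0 + 275.229ms (1/2)
2. 275.229ms @ 1/2 + 137.615ms (1/4)
3. 412.844ms @ 3/4 + 137.615ms (1/4)
4. 550.459ms @ 1 + 550.459ms (1)

note 4 onset = 1b = 550.459ms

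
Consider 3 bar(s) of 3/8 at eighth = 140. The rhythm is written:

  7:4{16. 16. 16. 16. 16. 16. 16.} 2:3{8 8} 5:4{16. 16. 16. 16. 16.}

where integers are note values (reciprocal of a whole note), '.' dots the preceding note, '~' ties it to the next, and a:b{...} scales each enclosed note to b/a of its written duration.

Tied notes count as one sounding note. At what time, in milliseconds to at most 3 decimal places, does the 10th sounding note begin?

note 10 onset = 6b = 2571.429ms

1. 0.0ms @ 0 + 183.673ms (3/7)
2. 183.673ms @ 3/7 + 183.673ms (3/7)
3. 367.347ms @ 6/7 + 183.673ms (3/7)
4. 551.02ms @ 9/7 + 183.673ms (3/7)
5. 734.694ms @ 12/7 + 183.673ms (3/7)
6. 918.367ms @ 15/7 + 183.673ms (3/7)
7. 1102.041ms @ 18/7 + 183.673ms (3/7)
8. 1285.714ms @ 3 + 642.857ms (3/2)
9. 1928.571ms @ 9/2 + 642.857ms (3/2)
10. 2571.429ms @ 6 + 257.143ms (3/5)
11. 2828.571ms @ 33/5 + 257.143ms (3/5)
12. 3085.714ms @ 36/5 + 257.143ms (3/5)
13. 3342.857ms @ 39/5 + 257.143ms (3/5)
14. 3600.0ms @ 42/5 + 257.143ms (3/5)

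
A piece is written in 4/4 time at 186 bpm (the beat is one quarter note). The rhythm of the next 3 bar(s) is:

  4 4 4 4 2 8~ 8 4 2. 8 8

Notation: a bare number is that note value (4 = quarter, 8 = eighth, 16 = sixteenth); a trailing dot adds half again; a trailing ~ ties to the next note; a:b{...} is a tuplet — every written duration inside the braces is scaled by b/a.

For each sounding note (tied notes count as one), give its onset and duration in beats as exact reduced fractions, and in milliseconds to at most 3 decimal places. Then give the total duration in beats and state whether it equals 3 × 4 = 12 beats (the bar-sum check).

1) 0.0ms=0b +322.581ms=1b
2) 322.581ms=1b +322.581ms=1b
3) 645.161ms=2b +322.581ms=1b
4) 967.742ms=3b +322.581ms=1b
5) 1290.323ms=4b +645.161ms=2b
6) 1935.484ms=6b +322.581ms=1b
7) 2258.065ms=7b +322.581ms=1b
8) 2580.645ms=8b +967.742ms=3b
9) 3548.387ms=11b +161.29ms=1/2b
10) 3709.677ms=23/2b +161.29ms=1/2b
Σ=12b of 12 (186bpm 4/4) — PASS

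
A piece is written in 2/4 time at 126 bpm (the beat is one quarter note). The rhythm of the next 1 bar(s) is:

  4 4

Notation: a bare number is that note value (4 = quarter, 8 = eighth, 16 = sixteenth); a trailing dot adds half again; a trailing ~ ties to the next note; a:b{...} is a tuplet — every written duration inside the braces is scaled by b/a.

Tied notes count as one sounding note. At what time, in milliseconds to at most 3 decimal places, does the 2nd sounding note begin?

note 2 onset = 1b = 476.19ms

1. 0.0ms @ 0 + 476.19ms (1)
2. 476.19ms @ 1 + 476.19ms (1)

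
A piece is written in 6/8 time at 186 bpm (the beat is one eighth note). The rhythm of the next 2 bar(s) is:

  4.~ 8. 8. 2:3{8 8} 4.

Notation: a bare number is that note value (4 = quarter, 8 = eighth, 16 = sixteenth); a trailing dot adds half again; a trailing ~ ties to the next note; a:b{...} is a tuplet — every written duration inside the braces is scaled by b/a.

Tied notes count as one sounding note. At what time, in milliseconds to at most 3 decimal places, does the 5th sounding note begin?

note 5 onset = 9b = 2903.226ms

1. 0.0ms @ 0 + 1451.613ms (9/2)
2. 1451.613ms @ 9/2 + 483.871ms (3/2)
3. 1935.484ms @ 6 + 483.871ms (3/2)
4. 2419.355ms @ 15/2 + 483.871ms (3/2)
5. 2903.226ms @ 9 + 967.742ms (3)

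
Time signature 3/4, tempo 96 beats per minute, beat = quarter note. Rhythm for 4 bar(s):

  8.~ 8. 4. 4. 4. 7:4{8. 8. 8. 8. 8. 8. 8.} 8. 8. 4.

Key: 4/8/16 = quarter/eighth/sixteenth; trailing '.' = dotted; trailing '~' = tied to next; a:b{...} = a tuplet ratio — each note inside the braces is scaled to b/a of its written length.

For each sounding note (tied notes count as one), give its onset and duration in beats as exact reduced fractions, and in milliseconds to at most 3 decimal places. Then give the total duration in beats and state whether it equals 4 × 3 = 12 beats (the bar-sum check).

1) 0.0ms=0b +937.5ms=3/2b
2) 937.5ms=3/2b +937.5ms=3/2b
3) 1875.0ms=3b +937.5ms=3/2b
4) 2812.5ms=9/2b +937.5ms=3/2b
5) 3750.0ms=6b +267.857ms=3/7b
6) 4017.857ms=45/7b +267.857ms=3/7b
7) 4285.714ms=48/7b +267.857ms=3/7b
8) 4553.571ms=51/7b +267.857ms=3/7b
9) 4821.429ms=54/7b +267.857ms=3/7b
10) 5089.286ms=57/7b +267.857ms=3/7b
11) 5357.143ms=60/7b +267.857ms=3/7b
12) 5625.0ms=9b +468.75ms=3/4b
13) 6093.75ms=39/4b +468.75ms=3/4b
14) 6562.5ms=21/2b +937.5ms=3/2b
Σ=12b of 12 (96bpm 3/4) — PASS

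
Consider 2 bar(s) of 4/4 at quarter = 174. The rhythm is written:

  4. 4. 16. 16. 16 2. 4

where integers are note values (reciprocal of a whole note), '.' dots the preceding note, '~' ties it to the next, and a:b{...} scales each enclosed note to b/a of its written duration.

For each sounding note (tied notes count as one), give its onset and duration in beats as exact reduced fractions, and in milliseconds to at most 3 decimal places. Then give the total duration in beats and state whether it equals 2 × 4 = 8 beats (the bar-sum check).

1) 0.0ms=0b +517.241ms=3/2b
2) 517.241ms=3/2b +517.241ms=3/2b
3) 1034.483ms=3b +129.31ms=3/8b
4) 1163.793ms=27/8b +129.31ms=3/8b
5) 1293.103ms=15/4b +86.207ms=1/4b
6) 1379.31ms=4b +1034.483ms=3b
7) 2413.793ms=7b +344.828ms=1b
Σ=8b of 8 (174bpm 4/4) — PASS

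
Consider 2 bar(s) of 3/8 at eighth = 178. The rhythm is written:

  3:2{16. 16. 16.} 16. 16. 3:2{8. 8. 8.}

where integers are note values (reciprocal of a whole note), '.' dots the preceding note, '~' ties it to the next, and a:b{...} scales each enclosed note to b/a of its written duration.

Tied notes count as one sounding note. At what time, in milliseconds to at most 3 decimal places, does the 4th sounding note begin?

1. 0.0ms @ 0 + 168.539ms (1/2)
2. 168.539ms @ 1/2 + 168.539ms (1/2)
3. 337.079ms @ 1 + 168.539ms (1/2)
4. 505.618ms @ 3/2 + 252.809ms (3/4)
5. 758.427ms @ 9/4 + 252.809ms (3/4)
6. 1011.236ms @ 3 + 337.079ms (1)
7. 1348.315ms @ 4 + 337.079ms (1)
8. 1685.393ms @ 5 + 337.079ms (1)

note 4 onset = 3/2b = 505.618ms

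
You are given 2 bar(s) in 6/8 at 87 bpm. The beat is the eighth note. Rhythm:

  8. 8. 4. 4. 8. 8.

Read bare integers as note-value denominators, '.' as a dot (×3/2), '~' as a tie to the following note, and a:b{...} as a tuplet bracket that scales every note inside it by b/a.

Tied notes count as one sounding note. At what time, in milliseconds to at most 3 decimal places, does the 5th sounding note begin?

1. 0.0ms @ 0 + 1034.483ms (3/2)
2. 1034.483ms @ 3/2 + 1034.483ms (3/2)
3. 2068.966ms @ 3 + 2068.966ms (3)
4. 4137.931ms @ 6 + 2068.966ms (3)
5. 6206.897ms @ 9 + 1034.483ms (3/2)
6. 7241.379ms @ 21/2 + 1034.483ms (3/2)

note 5 onset = 9b = 6206.897ms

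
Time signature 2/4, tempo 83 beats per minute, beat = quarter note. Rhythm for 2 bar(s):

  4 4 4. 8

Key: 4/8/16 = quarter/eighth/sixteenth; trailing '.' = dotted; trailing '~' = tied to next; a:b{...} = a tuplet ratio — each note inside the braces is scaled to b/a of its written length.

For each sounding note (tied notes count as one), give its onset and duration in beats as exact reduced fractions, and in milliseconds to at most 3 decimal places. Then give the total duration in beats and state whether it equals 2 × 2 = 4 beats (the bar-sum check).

1) 0.0ms=0b +722.892ms=1b
2) 722.892ms=1b +722.892ms=1b
3) 1445.783ms=2b +1084.337ms=3/2b
4) 2530.12ms=7/2b +361.446ms=1/2b
Σ=4b of 4 (83bpm 2/4) — PASS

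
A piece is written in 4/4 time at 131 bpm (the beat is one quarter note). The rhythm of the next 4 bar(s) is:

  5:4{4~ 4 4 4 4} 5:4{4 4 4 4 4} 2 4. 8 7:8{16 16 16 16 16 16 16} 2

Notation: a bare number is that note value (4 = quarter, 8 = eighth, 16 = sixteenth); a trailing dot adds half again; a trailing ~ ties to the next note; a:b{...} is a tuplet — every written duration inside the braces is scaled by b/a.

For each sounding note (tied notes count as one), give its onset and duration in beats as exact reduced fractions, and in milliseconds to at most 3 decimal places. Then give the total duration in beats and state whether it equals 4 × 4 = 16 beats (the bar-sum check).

1) 0.0ms=0b +732.824ms=8/5b
2) 732.824ms=8/5b +366.412ms=4/5b
3) 1099.237ms=12/5b +366.412ms=4/5b
4) 1465.649ms=16/5b +366.412ms=4/5b
5) 1832.061ms=4b +366.412ms=4/5b
6) 2198.473ms=24/5b +366.412ms=4/5b
7) 2564.885ms=28/5b +366.412ms=4/5b
8) 2931.298ms=32/5b +366.412ms=4/5b
9) 3297.71ms=36/5b +366.412ms=4/5b
10) 3664.122ms=8b +916.031ms=2b
11) 4580.153ms=10b +687.023ms=3/2b
12) 5267.176ms=23/2b +229.008ms=1/2b
13) 5496.183ms=12b +130.862ms=2/7b
14) 5627.045ms=86/7b +130.862ms=2/7b
15) 5757.906ms=88/7b +130.862ms=2/7b
16) 5888.768ms=90/7b +130.862ms=2/7b
17) 6019.629ms=92/7b +130.862ms=2/7b
18) 6150.491ms=94/7b +130.862ms=2/7b
19) 6281.352ms=96/7b +130.862ms=2/7b
20) 6412.214ms=14b +916.031ms=2b
Σ=16b of 16 (131bpm 4/4) — PASS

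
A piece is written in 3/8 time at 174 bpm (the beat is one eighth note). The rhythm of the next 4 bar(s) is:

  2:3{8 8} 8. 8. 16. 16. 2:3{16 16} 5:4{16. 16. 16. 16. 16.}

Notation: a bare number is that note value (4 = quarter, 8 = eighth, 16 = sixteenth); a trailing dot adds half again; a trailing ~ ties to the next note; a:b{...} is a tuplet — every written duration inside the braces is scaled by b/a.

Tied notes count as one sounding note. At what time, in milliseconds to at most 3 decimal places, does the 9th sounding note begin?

note 9 onset = 9b = 3103.448ms

1. 0.0ms @ 0 + 517.241ms (3/2)
2. 517.241ms @ 3/2 + 517.241ms (3/2)
3. 1034.483ms @ 3 + 517.241ms (3/2)
4. 1551.724ms @ 9/2 + 517.241ms (3/2)
5. 2068.966ms @ 6 + 258.621ms (3/4)
6. 2327.586ms @ 27/4 + 258.621ms (3/4)
7. 2586.207ms @ 15/2 + 258.621ms (3/4)
8. 2844.828ms @ 33/4 + 258.621ms (3/4)
9. 3103.448ms @ 9 + 206.897ms (3/5)
10. 3310.345ms @ 48/5 + 206.897ms (3/5)
11. 3517.241ms @ 51/5 + 206.897ms (3/5)
12. 3724.138ms @ 54/5 + 206.897ms (3/5)
13. 3931.034ms @ 57/5 + 206.897ms (3/5)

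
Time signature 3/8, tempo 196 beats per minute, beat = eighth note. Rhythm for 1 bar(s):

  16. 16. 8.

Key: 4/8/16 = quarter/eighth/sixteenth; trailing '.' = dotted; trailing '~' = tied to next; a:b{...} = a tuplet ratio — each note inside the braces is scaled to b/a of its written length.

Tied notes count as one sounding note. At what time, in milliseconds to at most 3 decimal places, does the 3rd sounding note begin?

note 3 onset = 3/2b = 459.184ms

1. 0.0ms @ 0 + 229.592ms (3/4)
2. 229.592ms @ 3/4 + 229.592ms (3/4)
3. 459.184ms @ 3/2 + 459.184ms (3/2)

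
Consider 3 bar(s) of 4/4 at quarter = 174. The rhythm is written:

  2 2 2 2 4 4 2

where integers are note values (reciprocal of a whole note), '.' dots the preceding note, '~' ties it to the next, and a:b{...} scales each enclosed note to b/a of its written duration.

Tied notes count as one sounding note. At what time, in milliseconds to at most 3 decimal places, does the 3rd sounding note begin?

1. 0.0ms @ 0 + 689.655ms (2)
2. 689.655ms @ 2 + 689.655ms (2)
3. 1379.31ms @ 4 + 689.655ms (2)
4. 2068.966ms @ 6 + 689.655ms (2)
5. 2758.621ms @ 8 + 344.828ms (1)
6. 3103.448ms @ 9 + 344.828ms (1)
7. 3448.276ms @ 10 + 689.655ms (2)

note 3 onset = 4b = 1379.31ms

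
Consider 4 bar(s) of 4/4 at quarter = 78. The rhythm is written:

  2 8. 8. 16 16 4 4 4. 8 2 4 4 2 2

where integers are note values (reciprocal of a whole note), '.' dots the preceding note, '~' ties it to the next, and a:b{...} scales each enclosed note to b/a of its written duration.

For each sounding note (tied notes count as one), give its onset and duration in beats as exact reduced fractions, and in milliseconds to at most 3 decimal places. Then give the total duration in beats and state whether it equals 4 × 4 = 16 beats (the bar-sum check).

1) 0.0ms=0b +1538.462ms=2b
2) 1538.462ms=2b +576.923ms=3/4b
3) 2115.385ms=11/4b +576.923ms=3/4b
4) 2692.308ms=7/2b +192.308ms=1/4b
5) 2884.615ms=15/4b +192.308ms=1/4b
6) 3076.923ms=4b +769.231ms=1b
7) 3846.154ms=5b +769.231ms=1b
8) 4615.385ms=6b +1153.846ms=3/2b
9) 5769.231ms=15/2b +384.615ms=1/2b
10) 6153.846ms=8b +1538.462ms=2b
11) 7692.308ms=10b +769.231ms=1b
12) 8461.538ms=11b +769.231ms=1b
13) 9230.769ms=12b +1538.462ms=2b
14) 10769.231ms=14b +1538.462ms=2b
Σ=16b of 16 (78bpm 4/4) — PASS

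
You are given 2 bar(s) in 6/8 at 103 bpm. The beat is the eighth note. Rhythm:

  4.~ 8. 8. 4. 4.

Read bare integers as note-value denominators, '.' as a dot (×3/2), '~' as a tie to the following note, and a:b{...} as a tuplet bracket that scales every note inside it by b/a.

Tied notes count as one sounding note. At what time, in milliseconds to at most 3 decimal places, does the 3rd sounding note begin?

note 3 onset = 6b = 3495.146ms

1. 0.0ms @ 0 + 2621.359ms (9/2)
2. 2621.359ms @ 9/2 + 873.786ms (3/2)
3. 3495.146ms @ 6 + 1747.573ms (3)
4. 5242.718ms @ 9 + 1747.573ms (3)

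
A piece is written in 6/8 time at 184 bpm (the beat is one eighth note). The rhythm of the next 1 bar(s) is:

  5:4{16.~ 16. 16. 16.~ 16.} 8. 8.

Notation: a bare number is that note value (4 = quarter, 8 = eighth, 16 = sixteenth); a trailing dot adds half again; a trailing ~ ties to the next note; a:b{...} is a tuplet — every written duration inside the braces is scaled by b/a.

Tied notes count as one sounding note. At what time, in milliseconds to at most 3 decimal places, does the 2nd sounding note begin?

1. 0.0ms @ 0 + 391.304ms (6/5)
2. 391.304ms @ 6/5 + 195.652ms (3/5)
3. 586.957ms @ 9/5 + 391.304ms (6/5)
4. 978.261ms @ 3 + 489.13ms (3/2)
5. 1467.391ms @ 9/2 + 489.13ms (3/2)

note 2 onset = 6/5b = 391.304ms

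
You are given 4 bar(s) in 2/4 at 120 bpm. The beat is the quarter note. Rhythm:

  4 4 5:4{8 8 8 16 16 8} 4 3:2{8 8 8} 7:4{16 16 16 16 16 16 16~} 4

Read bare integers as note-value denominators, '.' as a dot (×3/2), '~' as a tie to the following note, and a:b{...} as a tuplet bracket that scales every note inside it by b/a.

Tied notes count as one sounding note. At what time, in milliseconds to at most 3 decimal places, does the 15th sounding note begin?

1. 0.0ms @ 0 + 500.0ms (1)
2. 500.0ms @ 1 + 500.0ms (1)
3. 1000.0ms @ 2 + 200.0ms (2/5)
4. 1200.0ms @ 12/5 + 200.0ms (2/5)
5. 1400.0ms @ 14/5 + 200.0ms (2/5)
6. 1600.0ms @ 16/5 + 100.0ms (1/5)
7. 1700.0ms @ 17/5 + 100.0ms (1/5)
8. 1800.0ms @ 18/5 + 200.0ms (2/5)
9. 2000.0ms @ 4 + 500.0ms (1)
10. 2500.0ms @ 5 + 166.667ms (1/3)
11. 2666.667ms @ 16/3 + 166.667ms (1/3)
12. 2833.333ms @ 17/3 + 166.667ms (1/3)
13. 3000.0ms @ 6 + 71.429ms (1/7)
14. 3071.429ms @ 43/7 + 71.429ms (1/7)
15. 3142.857ms @ 44/7 + 71.429ms (1/7)
16. 3214.286ms @ 45/7 + 71.429ms (1/7)
17. 3285.714ms @ 46/7 + 71.429ms (1/7)
18. 3357.143ms @ 47/7 + 71.429ms (1/7)
19. 3428.571ms @ 48/7 + 571.429ms (8/7)

note 15 onset = 44/7b = 3142.857ms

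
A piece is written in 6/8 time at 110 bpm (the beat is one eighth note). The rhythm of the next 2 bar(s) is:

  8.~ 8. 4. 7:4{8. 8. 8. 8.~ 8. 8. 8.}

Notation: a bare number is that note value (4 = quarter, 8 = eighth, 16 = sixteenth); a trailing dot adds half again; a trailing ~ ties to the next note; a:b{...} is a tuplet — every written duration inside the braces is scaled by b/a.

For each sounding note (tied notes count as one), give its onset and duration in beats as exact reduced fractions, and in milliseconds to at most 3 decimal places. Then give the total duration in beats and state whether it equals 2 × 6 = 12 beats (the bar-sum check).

1) 0.0ms=0b +1636.364ms=3b
2) 1636.364ms=3b +1636.364ms=3b
3) 3272.727ms=6b +467.532ms=6/7b
4) 3740.26ms=48/7b +467.532ms=6/7b
5) 4207.792ms=54/7b +467.532ms=6/7b
6) 4675.325ms=60/7b +935.065ms=12/7b
7) 5610.39ms=72/7b +467.532ms=6/7b
8) 6077.922ms=78/7b +467.532ms=6/7b
Σ=12b of 12 (110bpm 6/8) — PASS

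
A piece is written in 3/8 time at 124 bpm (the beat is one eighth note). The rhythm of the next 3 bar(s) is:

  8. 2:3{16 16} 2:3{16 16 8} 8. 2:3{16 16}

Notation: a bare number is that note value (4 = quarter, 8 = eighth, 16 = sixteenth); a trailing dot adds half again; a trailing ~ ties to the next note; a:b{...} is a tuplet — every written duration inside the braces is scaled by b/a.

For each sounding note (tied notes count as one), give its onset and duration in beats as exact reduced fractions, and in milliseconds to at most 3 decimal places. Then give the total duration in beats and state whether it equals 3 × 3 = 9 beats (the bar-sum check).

1) 0.0ms=0b +725.806ms=3/2b
2) 725.806ms=3/2b +362.903ms=3/4b
3) 1088.71ms=9/4b +362.903ms=3/4b
4) 1451.613ms=3b +362.903ms=3/4b
5) 1814.516ms=15/4b +362.903ms=3/4b
6) 2177.419ms=9/2b +725.806ms=3/2b
7) 2903.226ms=6b +725.806ms=3/2b
8) 3629.032ms=15/2b +362.903ms=3/4b
9) 3991.935ms=33/4b +362.903ms=3/4b
Σ=9b of 9 (124bpm 3/8) — PASS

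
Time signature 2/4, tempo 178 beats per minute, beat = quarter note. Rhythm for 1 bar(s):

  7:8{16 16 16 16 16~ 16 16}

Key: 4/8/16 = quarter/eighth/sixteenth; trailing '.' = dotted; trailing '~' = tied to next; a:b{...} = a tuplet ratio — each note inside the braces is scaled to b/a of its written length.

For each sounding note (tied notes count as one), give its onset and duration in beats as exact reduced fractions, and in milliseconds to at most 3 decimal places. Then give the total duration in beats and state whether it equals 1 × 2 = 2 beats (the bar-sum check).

1) 0.0ms=0b +96.308ms=2/7b
2) 96.308ms=2/7b +96.308ms=2/7b
3) 192.616ms=4/7b +96.308ms=2/7b
4) 288.925ms=6/7b +96.308ms=2/7b
5) 385.233ms=8/7b +192.616ms=4/7b
6) 577.849ms=12/7b +96.308ms=2/7b
Σ=2b of 2 (178bpm 2/4) — PASS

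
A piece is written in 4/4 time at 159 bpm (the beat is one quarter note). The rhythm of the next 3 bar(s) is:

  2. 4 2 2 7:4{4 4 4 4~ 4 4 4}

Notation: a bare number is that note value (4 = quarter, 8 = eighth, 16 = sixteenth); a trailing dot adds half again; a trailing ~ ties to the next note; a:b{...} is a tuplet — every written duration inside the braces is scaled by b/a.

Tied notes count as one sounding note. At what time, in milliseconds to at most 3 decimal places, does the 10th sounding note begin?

1. 0.0ms @ 0 + 1132.075ms (3)
2. 1132.075ms @ 3 + 377.358ms (1)
3. 1509.434ms @ 4 + 754.717ms (2)
4. 2264.151ms @ 6 + 754.717ms (2)
5. 3018.868ms @ 8 + 215.633ms (4/7)
6. 3234.501ms @ 60/7 + 215.633ms (4/7)
7. 3450.135ms @ 64/7 + 215.633ms (4/7)
8. 3665.768ms @ 68/7 + 431.267ms (8/7)
9. 4097.035ms @ 76/7 + 215.633ms (4/7)
10. 4312.668ms @ 80/7 + 215.633ms (4/7)

note 10 onset = 80/7b = 4312.668ms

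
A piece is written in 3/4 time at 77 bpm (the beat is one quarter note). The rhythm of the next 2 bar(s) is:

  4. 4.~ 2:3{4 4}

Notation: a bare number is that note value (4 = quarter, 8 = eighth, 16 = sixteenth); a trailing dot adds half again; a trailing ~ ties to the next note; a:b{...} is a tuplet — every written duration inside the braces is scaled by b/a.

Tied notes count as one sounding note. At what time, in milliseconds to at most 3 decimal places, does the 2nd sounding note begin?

1. 0.0ms @ 0 + 1168.831ms (3/2)
2. 1168.831ms @ 3/2 + 2337.662ms (3)
3. 3506.494ms @ 9/2 + 1168.831ms (3/2)

note 2 onset = 3/2b = 1168.831ms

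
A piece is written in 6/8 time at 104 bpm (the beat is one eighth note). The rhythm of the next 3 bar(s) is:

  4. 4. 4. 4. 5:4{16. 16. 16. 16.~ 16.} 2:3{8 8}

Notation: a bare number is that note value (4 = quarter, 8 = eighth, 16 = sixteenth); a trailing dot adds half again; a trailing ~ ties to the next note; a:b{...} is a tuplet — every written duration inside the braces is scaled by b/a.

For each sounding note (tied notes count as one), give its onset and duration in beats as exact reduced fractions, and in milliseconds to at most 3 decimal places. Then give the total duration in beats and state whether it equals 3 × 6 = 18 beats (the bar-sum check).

1) 0.0ms=0b +1730.769ms=3b
2) 1730.769ms=3b +1730.769ms=3b
3) 3461.538ms=6b +1730.769ms=3b
4) 5192.308ms=9b +1730.769ms=3b
5) 6923.077ms=12b +346.154ms=3/5b
6) 7269.231ms=63/5b +346.154ms=3/5b
7) 7615.385ms=66/5b +346.154ms=3/5b
8) 7961.538ms=69/5b +692.308ms=6/5b
9) 8653.846ms=15b +865.385ms=3/2b
10) 9519.231ms=33/2b +865.385ms=3/2b
Σ=18b of 18 (104bpm 6/8) — PASS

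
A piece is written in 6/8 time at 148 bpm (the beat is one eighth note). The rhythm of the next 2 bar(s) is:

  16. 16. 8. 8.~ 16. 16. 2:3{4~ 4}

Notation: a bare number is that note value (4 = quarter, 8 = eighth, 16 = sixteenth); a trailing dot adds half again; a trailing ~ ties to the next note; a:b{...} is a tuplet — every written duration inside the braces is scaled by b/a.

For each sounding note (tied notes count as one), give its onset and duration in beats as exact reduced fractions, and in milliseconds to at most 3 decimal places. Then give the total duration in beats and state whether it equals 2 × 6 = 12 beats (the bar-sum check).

1) 0.0ms=0b +304.054ms=3/4b
2) 304.054ms=3/4b +304.054ms=3/4b
3) 608.108ms=3/2b +608.108ms=3/2b
4) 1216.216ms=3b +912.162ms=9/4b
5) 2128.378ms=21/4b +304.054ms=3/4b
6) 2432.432ms=6b +2432.432ms=6b
Σ=12b of 12 (148bpm 6/8) — PASS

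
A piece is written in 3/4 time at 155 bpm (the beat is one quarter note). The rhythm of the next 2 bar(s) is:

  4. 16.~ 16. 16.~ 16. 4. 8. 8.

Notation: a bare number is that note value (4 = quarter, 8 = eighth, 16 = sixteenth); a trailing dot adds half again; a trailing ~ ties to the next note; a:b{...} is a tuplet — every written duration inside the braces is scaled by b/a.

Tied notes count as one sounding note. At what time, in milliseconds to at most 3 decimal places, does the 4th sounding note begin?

note 4 onset = 3b = 1161.29ms

1. 0.0ms @ 0 + 580.645ms (3/2)
2. 580.645ms @ 3/2 + 290.323ms (3/4)
3. 870.968ms @ 9/4 + 290.323ms (3/4)
4. 1161.29ms @ 3 + 580.645ms (3/2)
5. 1741.935ms @ 9/2 + 290.323ms (3/4)
6. 2032.258ms @ 21/4 + 290.323ms (3/4)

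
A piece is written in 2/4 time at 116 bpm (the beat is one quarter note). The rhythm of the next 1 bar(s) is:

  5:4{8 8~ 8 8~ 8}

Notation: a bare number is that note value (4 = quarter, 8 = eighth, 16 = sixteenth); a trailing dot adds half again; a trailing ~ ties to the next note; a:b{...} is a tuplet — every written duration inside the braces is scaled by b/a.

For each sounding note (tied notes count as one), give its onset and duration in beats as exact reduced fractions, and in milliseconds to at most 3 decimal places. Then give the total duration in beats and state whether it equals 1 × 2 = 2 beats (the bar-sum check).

1) 0.0ms=0b +206.897ms=2/5b
2) 206.897ms=2/5b +413.793ms=4/5b
3) 620.69ms=6/5b +413.793ms=4/5b
Σ=2b of 2 (116bpm 2/4) — PASS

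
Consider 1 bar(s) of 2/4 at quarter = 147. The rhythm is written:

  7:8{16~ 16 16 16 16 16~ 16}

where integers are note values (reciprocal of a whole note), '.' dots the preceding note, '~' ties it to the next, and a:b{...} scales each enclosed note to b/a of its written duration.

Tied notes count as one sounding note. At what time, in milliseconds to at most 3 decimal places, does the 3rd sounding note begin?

1. 0.0ms @ 0 + 233.236ms (4/7)
2. 233.236ms @ 4/7 + 116.618ms (2/7)
3. 349.854ms @ 6/7 + 116.618ms (2/7)
4. 466.472ms @ 8/7 + 116.618ms (2/7)
5. 583.09ms @ 10/7 + 233.236ms (4/7)

note 3 onset = 6/7b = 349.854ms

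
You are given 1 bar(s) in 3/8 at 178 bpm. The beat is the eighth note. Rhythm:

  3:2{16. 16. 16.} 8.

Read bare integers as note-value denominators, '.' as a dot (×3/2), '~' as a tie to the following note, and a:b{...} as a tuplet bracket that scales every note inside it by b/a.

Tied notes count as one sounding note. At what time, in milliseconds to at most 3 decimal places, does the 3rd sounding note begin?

1. 0.0ms @ 0 + 168.539ms (1/2)
2. 168.539ms @ 1/2 + 168.539ms (1/2)
3. 337.079ms @ 1 + 168.539ms (1/2)
4. 505.618ms @ 3/2 + 505.618ms (3/2)

note 3 onset = 1b = 337.079ms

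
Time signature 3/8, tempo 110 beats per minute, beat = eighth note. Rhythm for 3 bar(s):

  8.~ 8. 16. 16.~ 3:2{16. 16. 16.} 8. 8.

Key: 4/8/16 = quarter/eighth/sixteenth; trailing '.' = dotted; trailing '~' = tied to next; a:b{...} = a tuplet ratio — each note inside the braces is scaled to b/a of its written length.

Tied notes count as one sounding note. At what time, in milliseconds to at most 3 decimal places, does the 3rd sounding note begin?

note 3 onset = 15/4b = 2045.455ms

1. 0.0ms @ 0 + 1636.364ms (3)
2. 1636.364ms @ 3 + 409.091ms (3/4)
3. 2045.455ms @ 15/4 + 681.818ms (5/4)
4. 2727.273ms @ 5 + 272.727ms (1/2)
5. 3000.0ms @ 11/2 + 272.727ms (1/2)
6. 3272.727ms @ 6 + 818.182ms (3/2)
7. 4090.909ms @ 15/2 + 818.182ms (3/2)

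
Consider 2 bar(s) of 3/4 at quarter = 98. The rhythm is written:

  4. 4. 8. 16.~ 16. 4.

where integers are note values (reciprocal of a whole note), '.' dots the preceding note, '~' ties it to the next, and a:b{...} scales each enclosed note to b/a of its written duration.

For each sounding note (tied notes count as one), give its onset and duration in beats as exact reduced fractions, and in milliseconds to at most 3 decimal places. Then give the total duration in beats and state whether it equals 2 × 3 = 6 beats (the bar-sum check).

1) 0.0ms=0b +918.367ms=3/2b
2) 918.367ms=3/2b +918.367ms=3/2b
3) 1836.735ms=3b +459.184ms=3/4b
4) 2295.918ms=15/4b +459.184ms=3/4b
5) 2755.102ms=9/2b +918.367ms=3/2b
Σ=6b of 6 (98bpm 3/4) — PASS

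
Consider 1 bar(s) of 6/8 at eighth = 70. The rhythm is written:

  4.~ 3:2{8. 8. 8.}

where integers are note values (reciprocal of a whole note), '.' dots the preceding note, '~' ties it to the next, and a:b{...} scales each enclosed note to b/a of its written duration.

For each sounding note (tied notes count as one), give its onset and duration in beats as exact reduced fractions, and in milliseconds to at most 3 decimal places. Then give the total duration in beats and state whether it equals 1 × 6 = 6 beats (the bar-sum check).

1) 0.0ms=0b +3428.571ms=4b
2) 3428.571ms=4b +857.143ms=1b
3) 4285.714ms=5b +857.143ms=1b
Σ=6b of 6 (70bpm 6/8) — PASS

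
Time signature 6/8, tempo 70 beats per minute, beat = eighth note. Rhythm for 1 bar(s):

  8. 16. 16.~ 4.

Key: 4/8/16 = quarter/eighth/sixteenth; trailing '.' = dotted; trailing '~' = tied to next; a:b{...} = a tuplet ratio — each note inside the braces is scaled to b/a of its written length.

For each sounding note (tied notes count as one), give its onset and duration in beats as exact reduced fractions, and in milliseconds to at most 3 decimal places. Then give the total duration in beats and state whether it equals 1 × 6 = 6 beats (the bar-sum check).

1) 0.0ms=0b +1285.714ms=3/2b
2) 1285.714ms=3/2b +642.857ms=3/4b
3) 1928.571ms=9/4b +3214.286ms=15/4b
Σ=6b of 6 (70bpm 6/8) — PASS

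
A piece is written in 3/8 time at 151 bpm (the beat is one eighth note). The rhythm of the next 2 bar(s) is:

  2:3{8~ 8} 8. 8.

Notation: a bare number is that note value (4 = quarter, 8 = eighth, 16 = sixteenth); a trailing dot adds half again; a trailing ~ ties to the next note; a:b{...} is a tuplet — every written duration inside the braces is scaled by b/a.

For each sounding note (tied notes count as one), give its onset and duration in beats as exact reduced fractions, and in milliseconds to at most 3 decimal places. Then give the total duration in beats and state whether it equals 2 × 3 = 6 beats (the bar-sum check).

1) 0.0ms=0b +1192.053ms=3b
2) 1192.053ms=3b +596.026ms=3/2b
3) 1788.079ms=9/2b +596.026ms=3/2b
Σ=6b of 6 (151bpm 3/8) — PASS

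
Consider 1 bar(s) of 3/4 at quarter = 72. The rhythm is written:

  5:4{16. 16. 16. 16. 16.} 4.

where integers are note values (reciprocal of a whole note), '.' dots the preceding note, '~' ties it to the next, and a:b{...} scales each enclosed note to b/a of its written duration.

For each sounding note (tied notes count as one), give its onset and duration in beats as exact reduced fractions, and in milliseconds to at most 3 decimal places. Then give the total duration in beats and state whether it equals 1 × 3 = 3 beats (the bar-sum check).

1) 0.0ms=0b +250.0ms=3/10b
2) 250.0ms=3/10b +250.0ms=3/10b
3) 500.0ms=3/5b +250.0ms=3/10b
4) 750.0ms=9/10b +250.0ms=3/10b
5) 1000.0ms=6/5b +250.0ms=3/10b
6) 1250.0ms=3/2b +1250.0ms=3/2b
Σ=3b of 3 (72bpm 3/4) — PASS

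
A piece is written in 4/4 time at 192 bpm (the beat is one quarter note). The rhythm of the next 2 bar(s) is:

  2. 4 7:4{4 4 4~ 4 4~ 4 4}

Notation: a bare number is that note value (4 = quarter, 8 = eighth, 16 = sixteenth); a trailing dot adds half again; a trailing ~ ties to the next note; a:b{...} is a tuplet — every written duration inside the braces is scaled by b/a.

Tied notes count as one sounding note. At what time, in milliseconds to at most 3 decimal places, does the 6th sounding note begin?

1. 0.0ms @ 0 + 937.5ms (3)
2. 937.5ms @ 3 + 312.5ms (1)
3. 1250.0ms @ 4 + 178.571ms (4/7)
4. 1428.571ms @ 32/7 + 178.571ms (4/7)
5. 1607.143ms @ 36/7 + 357.143ms (8/7)
6. 1964.286ms @ 44/7 + 357.143ms (8/7)
7. 2321.429ms @ 52/7 + 178.571ms (4/7)

note 6 onset = 44/7b = 1964.286ms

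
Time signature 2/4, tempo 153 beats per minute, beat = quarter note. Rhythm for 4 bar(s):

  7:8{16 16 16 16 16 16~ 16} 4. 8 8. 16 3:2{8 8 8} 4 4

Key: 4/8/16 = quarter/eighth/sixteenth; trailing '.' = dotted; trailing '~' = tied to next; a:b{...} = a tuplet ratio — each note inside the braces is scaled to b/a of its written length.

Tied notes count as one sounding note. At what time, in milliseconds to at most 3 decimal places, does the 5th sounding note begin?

1. 0.0ms @ 0 + 112.045ms (2/7)
2. 112.045ms @ 2/7 + 112.045ms (2/7)
3. 224.09ms @ 4/7 + 112.045ms (2/7)
4. 336.134ms @ 6/7 + 112.045ms (2/7)
5. 448.179ms @ 8/7 + 112.045ms (2/7)
6. 560.224ms @ 10/7 + 224.09ms (4/7)
7. 784.314ms @ 2 + 588.235ms (3/2)
8. 1372.549ms @ 7/2 + 196.078ms (1/2)
9. 1568.627ms @ 4 + 294.118ms (3/4)
10. 1862.745ms @ 19/4 + 98.039ms (1/4)
11. 1960.784ms @ 5 + 130.719ms (1/3)
12. 2091.503ms @ 16/3 + 130.719ms (1/3)
13. 2222.222ms @ 17/3 + 130.719ms (1/3)
14. 2352.941ms @ 6 + 392.157ms (1)
15. 2745.098ms @ 7 + 392.157ms (1)

note 5 onset = 8/7b = 448.179ms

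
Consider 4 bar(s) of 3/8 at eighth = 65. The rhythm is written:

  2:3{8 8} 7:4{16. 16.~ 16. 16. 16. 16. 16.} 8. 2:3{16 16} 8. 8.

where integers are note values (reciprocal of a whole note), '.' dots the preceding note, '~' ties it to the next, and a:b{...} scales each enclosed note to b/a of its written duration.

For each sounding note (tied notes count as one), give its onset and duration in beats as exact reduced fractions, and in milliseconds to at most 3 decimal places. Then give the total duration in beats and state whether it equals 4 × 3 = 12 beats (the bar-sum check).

1) 0.0ms=0b +1384.615ms=3/2b
2) 1384.615ms=3/2b +1384.615ms=3/2b
3) 2769.231ms=3b +395.604ms=3/7b
4) 3164.835ms=24/7b +791.209ms=6/7b
5) 3956.044ms=30/7b +395.604ms=3/7b
6) 4351.648ms=33/7b +395.604ms=3/7b
7) 4747.253ms=36/7b +395.604ms=3/7b
8) 5142.857ms=39/7b +395.604ms=3/7b
9) 5538.462ms=6b +1384.615ms=3/2b
10) 6923.077ms=15/2b +692.308ms=3/4b
11) 7615.385ms=33/4b +692.308ms=3/4b
12) 8307.692ms=9b +1384.615ms=3/2b
13) 9692.308ms=21/2b +1384.615ms=3/2b
Σ=12b of 12 (65bpm 3/8) — PASS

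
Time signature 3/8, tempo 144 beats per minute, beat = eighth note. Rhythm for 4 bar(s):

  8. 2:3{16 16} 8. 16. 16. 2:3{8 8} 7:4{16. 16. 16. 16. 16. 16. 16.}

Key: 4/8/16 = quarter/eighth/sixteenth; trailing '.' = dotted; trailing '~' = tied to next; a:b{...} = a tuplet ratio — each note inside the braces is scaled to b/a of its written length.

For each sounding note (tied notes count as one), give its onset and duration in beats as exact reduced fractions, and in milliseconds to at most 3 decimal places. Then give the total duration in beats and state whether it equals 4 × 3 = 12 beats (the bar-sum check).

1) 0.0ms=0b +625.0ms=3/2b
2) 625.0ms=3/2b +312.5ms=3/4b
3) 937.5ms=9/4b +312.5ms=3/4b
4) 1250.0ms=3b +625.0ms=3/2b
5) 1875.0ms=9/2b +312.5ms=3/4b
6) 2187.5ms=21/4b +312.5ms=3/4b
7) 2500.0ms=6b +625.0ms=3/2b
8) 3125.0ms=15/2b +625.0ms=3/2b
9) 3750.0ms=9b +178.571ms=3/7b
10) 3928.571ms=66/7b +178.571ms=3/7b
11) 4107.143ms=69/7b +178.571ms=3/7b
12) 4285.714ms=72/7b +178.571ms=3/7b
13) 4464.286ms=75/7b +178.571ms=3/7b
14) 4642.857ms=78/7b +178.571ms=3/7b
15) 4821.429ms=81/7b +178.571ms=3/7b
Σ=12b of 12 (144bpm 3/8) — PASS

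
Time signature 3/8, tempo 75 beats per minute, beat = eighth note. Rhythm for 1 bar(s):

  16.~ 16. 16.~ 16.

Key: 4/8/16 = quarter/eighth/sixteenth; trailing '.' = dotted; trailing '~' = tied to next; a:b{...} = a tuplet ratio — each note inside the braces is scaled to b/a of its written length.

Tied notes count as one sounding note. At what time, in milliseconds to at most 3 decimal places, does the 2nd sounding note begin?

note 2 onset = 3/2b = 1200.0ms

1. 0.0ms @ 0 + 1200.0ms (3/2)
2. 1200.0ms @ 3/2 + 1200.0ms (3/2)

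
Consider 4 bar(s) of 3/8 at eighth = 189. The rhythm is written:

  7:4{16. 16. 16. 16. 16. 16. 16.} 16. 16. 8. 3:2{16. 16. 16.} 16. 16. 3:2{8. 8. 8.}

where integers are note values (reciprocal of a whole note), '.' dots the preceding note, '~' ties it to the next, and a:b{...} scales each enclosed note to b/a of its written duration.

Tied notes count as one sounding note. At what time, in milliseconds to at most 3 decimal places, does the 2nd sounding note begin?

1. 0.0ms @ 0 + 136.054ms (3/7)
2. 136.054ms @ 3/7 + 136.054ms (3/7)
3. 272.109ms @ 6/7 + 136.054ms (3/7)
4. 408.163ms @ 9/7 + 136.054ms (3/7)
5. 544.218ms @ 12/7 + 136.054ms (3/7)
6. 680.272ms @ 15/7 + 136.054ms (3/7)
7. 816.327ms @ 18/7 + 136.054ms (3/7)
8. 952.381ms @ 3 + 238.095ms (3/4)
9. 1190.476ms @ 15/4 + 238.095ms (3/4)
10. 1428.571ms @ 9/2 + 476.19ms (3/2)
11. 1904.762ms @ 6 + 158.73ms (1/2)
12. 2063.492ms @ 13/2 + 158.73ms (1/2)
13. 2222.222ms @ 7 + 158.73ms (1/2)
14. 2380.952ms @ 15/2 + 238.095ms (3/4)
15. 2619.048ms @ 33/4 + 238.095ms (3/4)
16. 2857.143ms @ 9 + 317.46ms (1)
17. 3174.603ms @ 10 + 317.46ms (1)
18. 3492.063ms @ 11 + 317.46ms (1)

note 2 onset = 3/7b = 136.054ms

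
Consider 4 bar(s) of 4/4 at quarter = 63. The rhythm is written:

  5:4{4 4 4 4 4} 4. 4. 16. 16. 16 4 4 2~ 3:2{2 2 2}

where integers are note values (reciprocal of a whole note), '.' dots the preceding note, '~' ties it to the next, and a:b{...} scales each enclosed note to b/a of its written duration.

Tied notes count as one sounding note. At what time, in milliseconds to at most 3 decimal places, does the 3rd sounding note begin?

note 3 onset = 8/5b = 1523.81ms

1. 0.0ms @ 0 + 761.905ms (4/5)
2. 761.905ms @ 4/5 + 761.905ms (4/5)
3. 1523.81ms @ 8/5 + 761.905ms (4/5)
4. 2285.714ms @ 12/5 + 761.905ms (4/5)
5. 3047.619ms @ 16/5 + 761.905ms (4/5)
6. 3809.524ms @ 4 + 1428.571ms (3/2)
7. 5238.095ms @ 11/2 + 1428.571ms (3/2)
8. 6666.667ms @ 7 + 357.143ms (3/8)
9. 7023.81ms @ 59/8 + 357.143ms (3/8)
10. 7380.952ms @ 31/4 + 238.095ms (1/4)
11. 7619.048ms @ 8 + 952.381ms (1)
12. 8571.429ms @ 9 + 952.381ms (1)
13. 9523.81ms @ 10 + 3174.603ms (10/3)
14. 12698.413ms @ 40/3 + 1269.841ms (4/3)
15. 13968.254ms @ 44/3 + 1269.841ms (4/3)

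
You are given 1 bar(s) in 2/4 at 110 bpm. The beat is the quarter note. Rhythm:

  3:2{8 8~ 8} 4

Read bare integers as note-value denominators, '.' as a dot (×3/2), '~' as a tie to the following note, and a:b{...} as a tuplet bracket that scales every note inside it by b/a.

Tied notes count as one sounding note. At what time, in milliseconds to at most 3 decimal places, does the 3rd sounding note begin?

note 3 onset = 1b = 545.455ms

1. 0.0ms @ 0 + 181.818ms (1/3)
2. 181.818ms @ 1/3 + 363.636ms (2/3)
3. 545.455ms @ 1 + 545.455ms (1)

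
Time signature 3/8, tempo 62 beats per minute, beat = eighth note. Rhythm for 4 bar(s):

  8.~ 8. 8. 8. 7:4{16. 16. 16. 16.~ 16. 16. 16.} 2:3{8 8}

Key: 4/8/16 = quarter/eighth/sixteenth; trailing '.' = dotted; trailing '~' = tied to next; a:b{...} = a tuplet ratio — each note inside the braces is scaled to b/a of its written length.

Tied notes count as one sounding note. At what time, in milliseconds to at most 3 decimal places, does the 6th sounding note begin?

1. 0.0ms @ 0 + 2903.226ms (3)
2. 2903.226ms @ 3 + 1451.613ms (3/2)
3. 4354.839ms @ 9/2 + 1451.613ms (3/2)
4. 5806.452ms @ 6 + 414.747ms (3/7)
5. 6221.198ms @ 45/7 + 414.747ms (3/7)
6. 6635.945ms @ 48/7 + 414.747ms (3/7)
7. 7050.691ms @ 51/7 + 829.493ms (6/7)
8. 7880.184ms @ 57/7 + 414.747ms (3/7)
9. 8294.931ms @ 60/7 + 414.747ms (3/7)
10. 8709.677ms @ 9 + 1451.613ms (3/2)
11. 10161.29ms @ 21/2 + 1451.613ms (3/2)

note 6 onset = 48/7b = 6635.945ms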